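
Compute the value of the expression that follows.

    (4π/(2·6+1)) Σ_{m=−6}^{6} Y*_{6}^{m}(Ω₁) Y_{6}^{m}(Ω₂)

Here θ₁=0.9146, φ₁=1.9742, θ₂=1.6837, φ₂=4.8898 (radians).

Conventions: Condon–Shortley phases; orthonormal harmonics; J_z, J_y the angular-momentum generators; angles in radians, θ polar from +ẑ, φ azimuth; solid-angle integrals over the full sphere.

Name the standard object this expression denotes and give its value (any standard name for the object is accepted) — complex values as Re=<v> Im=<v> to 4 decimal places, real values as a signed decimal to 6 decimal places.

Legendre polynomial (addition theorem), -0.413798

This sum is the spherical-harmonic addition theorem: it equals the Legendre polynomial P_l(cos γ) of the angle γ between the two directions.
Term-by-term m-sum for l=6 (normalisation 4π/13 = 0.966644):
  m=-6: (0.08976 - 0.07891j) × (-0.22547 + 0.40659j) = 0.01185 + 0.05429j  (running Σ = 0.01185 + 0.05429j)
  m=-5: (-0.28758 - 0.13758j) × (-0.14156 - 0.11536j) = 0.02484 + 0.05265j  (running Σ = 0.03669 + 0.10694j)
  m=-4: (-0.01862 + 0.43471j) × (-0.22699 + 0.19496j) = -0.08052 - 0.10231j  (running Σ = -0.04384 + 0.00463j)
  m=-3: (0.20245 - 0.07634j) × (-0.10450 - 0.17745j) = -0.03470 - 0.02795j  (running Σ = -0.07854 - 0.02331j)
  m=-2: (0.15953 + 0.16651j) × (-0.23424 + 0.08679j) = -0.05182 - 0.02516j  (running Σ = -0.13036 - 0.04847j)
  m=-1: (0.12466 - 0.29207j) × (-0.03764 - 0.20993j) = -0.06601 - 0.01518j  (running Σ = -0.19637 - 0.06365j)
  m=0: (0.14957 + 0.00000j) × (-0.23632 + 0.00000j) = -0.03535 + 0.00000j  (running Σ = -0.23171 - 0.06365j)
  m=1: (-0.12466 - 0.29207j) × (0.03764 - 0.20993j) = -0.06601 + 0.01518j  (running Σ = -0.29772 - 0.04847j)
  m=2: (0.15953 - 0.16651j) × (-0.23424 - 0.08679j) = -0.05182 + 0.02516j  (running Σ = -0.34954 - 0.02331j)
  m=3: (-0.20245 - 0.07634j) × (0.10450 - 0.17745j) = -0.03470 + 0.02795j  (running Σ = -0.38424 + 0.00463j)
  m=4: (-0.01862 - 0.43471j) × (-0.22699 - 0.19496j) = -0.08052 + 0.10231j  (running Σ = -0.46476 + 0.10694j)
  m=5: (0.28758 - 0.13758j) × (0.14156 - 0.11536j) = 0.02484 - 0.05265j  (running Σ = -0.43992 + 0.05429j)
  m=6: (0.08976 + 0.07891j) × (-0.22547 - 0.40659j) = 0.01185 - 0.05429j  (running Σ = -0.42808 - 0.00000j)
Σ over m = -0.42808 - 0.00000j; ×(4π/13) → -0.41380 - 0.00000j. Real part: -0.413798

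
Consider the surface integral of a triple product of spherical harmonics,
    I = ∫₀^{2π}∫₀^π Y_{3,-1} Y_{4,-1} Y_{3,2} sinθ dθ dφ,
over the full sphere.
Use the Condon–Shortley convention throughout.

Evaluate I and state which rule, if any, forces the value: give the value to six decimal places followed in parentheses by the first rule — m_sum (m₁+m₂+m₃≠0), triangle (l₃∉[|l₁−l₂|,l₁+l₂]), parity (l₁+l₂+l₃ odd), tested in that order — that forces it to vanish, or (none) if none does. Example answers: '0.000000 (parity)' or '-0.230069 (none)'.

m-sum 0 ✓  L=10 even ✓  1≤3≤7 ✓
Π(2lᵢ+1) = 7×9×7 = 441
triangle coeff Δ(3,4,3) = 1/34650
Σ_t [1,3]: t=1:−1/72 t=2:+1/16 t=3:−1/72 = 5/144
(3j)²=2/77 [(3 4 3; 0 0 0)], sign=-1
Σ_t [2,3]: t=2:+1/48 t=3:−1/144 = 1/72
(3j)²=16/693 [(3 4 3; -1 -1 2)], sign=-1
⇒ 4πI² = 32/121
I = (+1)√(32/121/(4π)) = 0.14506992
No selection rule forces the value: the integral is nonzero (none).

0.145070 (none)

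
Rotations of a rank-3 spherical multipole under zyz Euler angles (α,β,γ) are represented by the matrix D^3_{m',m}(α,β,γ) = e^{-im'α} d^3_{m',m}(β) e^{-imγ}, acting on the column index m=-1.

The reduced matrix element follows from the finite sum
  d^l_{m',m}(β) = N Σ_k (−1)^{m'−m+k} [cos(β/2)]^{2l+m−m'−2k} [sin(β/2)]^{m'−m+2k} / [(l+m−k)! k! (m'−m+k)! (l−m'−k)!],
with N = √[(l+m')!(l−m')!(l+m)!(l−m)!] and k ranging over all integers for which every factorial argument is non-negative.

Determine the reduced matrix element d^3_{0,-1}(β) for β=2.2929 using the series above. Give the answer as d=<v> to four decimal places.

d^3_{0,-1}(β=2.2929) via the finite sum:
Half-angle: c=0.411725, s=0.911308. N=√(6·6·2·24)=41.569219
The bounds max(0,m−m')=0 and min(l+m,l−m')=2 give 3 terms
  k=0: (−1)^1·41.5692/(12)·0.4117^5·0.9113^1 = -0.037350
  k=1: (−1)^2·41.5692/(4)·0.4117^3·0.9113^3 = +0.548946
  k=2: (−1)^3·41.5692/(12)·0.4117^1·0.9113^5 = -0.896446
d^3_{0,-1}(2.2929) = -0.037350 +0.548946 -0.896446 = -0.384850

d=-0.3848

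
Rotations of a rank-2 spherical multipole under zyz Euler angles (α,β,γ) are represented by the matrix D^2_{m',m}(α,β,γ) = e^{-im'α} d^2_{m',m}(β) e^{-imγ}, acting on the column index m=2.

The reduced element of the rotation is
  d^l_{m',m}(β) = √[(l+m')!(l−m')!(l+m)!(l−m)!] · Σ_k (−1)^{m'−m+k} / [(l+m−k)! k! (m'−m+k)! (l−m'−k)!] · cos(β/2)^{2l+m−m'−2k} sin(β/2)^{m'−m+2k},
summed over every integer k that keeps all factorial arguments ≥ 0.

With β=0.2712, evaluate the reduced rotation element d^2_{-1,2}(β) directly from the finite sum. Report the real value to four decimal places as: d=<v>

d=0.0049

d^2_{-1,2}(β=0.2712) via the finite sum:
With c≡cos(β/2)=0.990820 and s≡sin(β/2)=0.135185, N=[1·6·24·1]^{1/2}=12.000000
k∈{3} keeps every argument non-negative
  k=3: (−1)^0·12.0000/(6)·0.9908^1·0.1352^3 = +0.004896
d^2_{-1,2}(0.2712) = +0.004896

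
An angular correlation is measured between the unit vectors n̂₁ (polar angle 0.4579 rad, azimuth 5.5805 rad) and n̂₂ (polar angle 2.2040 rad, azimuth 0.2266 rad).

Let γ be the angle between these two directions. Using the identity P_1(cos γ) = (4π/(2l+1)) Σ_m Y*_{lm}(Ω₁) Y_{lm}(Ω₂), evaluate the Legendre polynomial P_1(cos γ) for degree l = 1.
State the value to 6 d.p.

Summing Y*_{l m}(θ₁,φ₁)·Y_{l m}(θ₂,φ₂) over m ∈ [−1, 1]; prefactor 4π/(2·1+1) = 4.188790:
  [-1]  conj(Y_{1,-1})(Ω₁) = 0.11655 - 0.09871j ; Y_{1,-1}(Ω₂) = 0.27140 - 0.06257j ; Δ = 0.02545 - 0.03408j
  [+0]  conj(Y_{1,0})(Ω₁) = 0.43827 + 0.00000j ; Y_{1,0}(Ω₂) = -0.28912 + 0.00000j ; Δ = -0.12671 + 0.00000j
  [+1]  conj(Y_{1,1})(Ω₁) = -0.11655 - 0.09871j ; Y_{1,1}(Ω₂) = -0.27140 - 0.06257j ; Δ = 0.02545 + 0.03408j
Total Σ_m = -0.07580 + 0.00000j. Multiply by 4.188790: -0.31752 + 0.00000j. P_1(cos γ) = -0.317521

-0.317521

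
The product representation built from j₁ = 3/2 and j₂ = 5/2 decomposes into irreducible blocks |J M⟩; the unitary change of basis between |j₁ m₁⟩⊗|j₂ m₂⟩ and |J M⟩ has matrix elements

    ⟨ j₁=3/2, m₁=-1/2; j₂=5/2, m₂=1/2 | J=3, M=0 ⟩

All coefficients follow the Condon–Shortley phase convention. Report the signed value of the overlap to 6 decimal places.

-0.447214

j₁+j₂−J=1  J+j₁−j₂=2  J−j₁+j₂=4  j₁+j₂+J+1=8
(j₁±m₁, j₂±m₂, J±M) = (1,2,3,2,3,3)
P² = 36/5
sum k=0..1:
  [0] +1/12 = 1/12
  [1] −1/4 = -1/4
S = -1/6
C² = P²·S² = 1/5 ; C = -0.447214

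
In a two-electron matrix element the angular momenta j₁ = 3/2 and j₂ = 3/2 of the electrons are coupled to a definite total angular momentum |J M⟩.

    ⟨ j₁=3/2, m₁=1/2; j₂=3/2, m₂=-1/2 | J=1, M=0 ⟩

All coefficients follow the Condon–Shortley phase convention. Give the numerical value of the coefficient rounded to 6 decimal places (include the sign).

j₁+j₂−J=2  J+j₁−j₂=1  J−j₁+j₂=1  j₁+j₂+J+1=5
(j₁±m₁, j₂±m₂, J±M) = (2,1,1,2,1,1)
P² = 1/5
sum k=0..1:
  [0] +1/2 = 1/2
  [1] −1/1 = -1
S = -1/2
C² = P²·S² = 1/20 ; C = -0.223607

−√(1/20) = -0.223607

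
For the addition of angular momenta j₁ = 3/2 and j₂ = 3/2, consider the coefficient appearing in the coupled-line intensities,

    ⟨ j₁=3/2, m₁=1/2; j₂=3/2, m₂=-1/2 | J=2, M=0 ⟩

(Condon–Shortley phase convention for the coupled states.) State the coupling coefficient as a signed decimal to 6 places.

+0.500000

√[5·1!2!2!/6! · 2!1!1!2!2!2!] = √(4/9)
  +(−1)^0/∏(0,1,1,1,1,1)! = 1  (running 1)
  +(−1)^1/∏(1,0,0,0,2,2)! = -1/4  (running 3/4)
⟨..|..⟩ = √(4/9)·(3/4) = +0.500000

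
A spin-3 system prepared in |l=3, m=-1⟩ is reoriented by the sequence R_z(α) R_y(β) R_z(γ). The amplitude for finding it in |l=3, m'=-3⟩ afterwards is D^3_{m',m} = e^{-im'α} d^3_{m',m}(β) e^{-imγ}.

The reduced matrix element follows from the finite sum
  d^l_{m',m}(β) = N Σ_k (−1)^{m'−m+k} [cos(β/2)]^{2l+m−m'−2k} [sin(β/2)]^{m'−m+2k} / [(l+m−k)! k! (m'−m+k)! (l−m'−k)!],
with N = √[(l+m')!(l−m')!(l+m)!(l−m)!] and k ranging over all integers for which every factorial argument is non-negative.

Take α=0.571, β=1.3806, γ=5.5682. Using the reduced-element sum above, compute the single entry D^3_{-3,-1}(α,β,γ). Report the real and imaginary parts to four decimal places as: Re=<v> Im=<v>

D^3_{-3,-1}(0.5710,1.3806,5.5682) = e^{-i·-3·0.5710}·d^3_{-3,-1}(1.3806)·e^{-i·-1·5.5682}. Compute d first:
With c≡cos(β/2)=0.771055 and s≡sin(β/2)=0.636769, N=[1·720·2·24]^{1/2}=185.903201
Admissible k: 2..2 (factorial args all ≥0)
  k=2: (−1)^0·185.9032/(48)·0.7711^4·0.6368^2 = +0.555073
d^3_{-3,-1}(1.3806) = +0.555073
Phases: e^{-i·(-3)·0.5710}=-0.141725+0.989906i, e^{-i·(-1)·5.5682}=+0.755103-0.655606i ⇒ D=+0.300834+0.466482i

Re=0.3008 Im=0.4665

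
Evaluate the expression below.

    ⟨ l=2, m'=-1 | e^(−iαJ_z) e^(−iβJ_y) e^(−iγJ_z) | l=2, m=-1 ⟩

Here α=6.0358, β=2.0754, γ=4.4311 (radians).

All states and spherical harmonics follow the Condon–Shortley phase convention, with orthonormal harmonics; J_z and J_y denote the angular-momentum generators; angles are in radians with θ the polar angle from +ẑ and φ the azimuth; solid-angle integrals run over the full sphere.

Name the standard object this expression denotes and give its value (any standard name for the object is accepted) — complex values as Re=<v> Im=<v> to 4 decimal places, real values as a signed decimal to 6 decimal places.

This is a Wigner D-matrix element — the rotation-matrix element ⟨l m'| R(α,β,γ) |l m⟩ in the angular-momentum basis.
First d^2_{-1,-1}(β=2.0754), then the phase factors e^{-i(-1)α} and e^{-i(-1)γ}:
Half-angle: c=0.508202, s=0.861238. N=√(1·6·1·6)=6.000000
Admissible k: 0..1 (factorial args all ≥0)
  k=0: (−1)^0·6.0000/(6)·0.5082^4·0.8612^0 = +0.066703
  k=1: (−1)^1·6.0000/(2)·0.5082^2·0.8612^2 = -0.574699
d^2_{-1,-1}(2.0754) = +0.066703 -0.574699 = -0.507996
Phases: e^{-i·(-1)·6.0358}=+0.969556-0.244870i, e^{-i·(-1)·4.4311}=-0.277594-0.960698i ⇒ D=+0.256228+0.438643i

Wigner D-matrix element, Re=0.2562 Im=0.4386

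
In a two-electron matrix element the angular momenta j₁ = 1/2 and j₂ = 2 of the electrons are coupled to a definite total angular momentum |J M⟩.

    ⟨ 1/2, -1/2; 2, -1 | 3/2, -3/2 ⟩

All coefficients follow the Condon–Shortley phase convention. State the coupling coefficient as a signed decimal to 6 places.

−√(1/5) ≈ -0.447214

triangle: 1!*0!*3!/5! = 6/120
(j±m)!: 0!*1!*1!*3!*0!*3! = 36
prefactor² = (2J+1)*Δ*N² = 36/5
  k=1: −1/(1!*0!*0!*0!*0!*3!) = -1/6
Σ = -1/6  ⇒  CG² = 36/5*(-1/6)² = 1/5
CG = −√(1/5) = -0.447214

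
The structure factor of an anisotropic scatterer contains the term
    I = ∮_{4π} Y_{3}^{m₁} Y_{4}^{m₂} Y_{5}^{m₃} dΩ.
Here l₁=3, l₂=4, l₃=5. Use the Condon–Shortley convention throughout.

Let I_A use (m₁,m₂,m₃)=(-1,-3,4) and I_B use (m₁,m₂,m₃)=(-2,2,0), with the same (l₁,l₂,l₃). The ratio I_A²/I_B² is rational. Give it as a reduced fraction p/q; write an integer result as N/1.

l's match ⇒ only the (l;m) 3-j factors differ between A and B.
A: triangle coeff Δ(3,4,5) = 1/180180; Σ_t [0,1]: t=0:+1/5760 t=1:−1/4320 = -1/17280; (3j)²=7/4290 [(3 4 5; -1 -3 4)], sign=+1
B: triangle coeff Δ(3,4,5) = 1/180180; Σ_t [1,2]: t=1:−1/2880 t=2:+1/576 = 1/720; (3j)²=80/3003 [(3 4 5; -2 2 0)], sign=-1
I_A²/I_B² = (7/4290)/(80/3003) = 49/800

49/800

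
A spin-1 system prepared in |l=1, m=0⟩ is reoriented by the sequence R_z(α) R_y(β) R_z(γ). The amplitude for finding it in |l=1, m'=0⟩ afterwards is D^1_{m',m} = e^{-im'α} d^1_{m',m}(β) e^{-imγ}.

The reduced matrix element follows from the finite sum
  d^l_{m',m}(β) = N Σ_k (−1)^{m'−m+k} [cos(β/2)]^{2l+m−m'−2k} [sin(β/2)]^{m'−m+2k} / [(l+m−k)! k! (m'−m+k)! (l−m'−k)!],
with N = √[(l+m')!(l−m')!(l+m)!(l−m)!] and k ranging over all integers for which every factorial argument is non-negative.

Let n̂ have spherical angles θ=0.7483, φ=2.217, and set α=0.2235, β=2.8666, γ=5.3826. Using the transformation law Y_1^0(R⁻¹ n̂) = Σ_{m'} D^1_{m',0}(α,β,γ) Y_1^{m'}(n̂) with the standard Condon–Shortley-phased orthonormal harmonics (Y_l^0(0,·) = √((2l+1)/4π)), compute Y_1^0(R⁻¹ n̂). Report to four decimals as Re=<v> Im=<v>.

Re=-0.3816 Im=0.0000

Need the full column D^1_{m',0} for m'=−1..1 at α=0.2235, β=2.8666, γ=5.3826.
cos(β/2)=0.137064, sin(β/2)=0.990562
d^1_{-1,0}: single k=1 term ⇒ +0.192008;  D = +0.187232+0.042557i
d^1_{0,0}: k∈[0..1] ⇒ +0.018786 -0.981214 = -0.962427;  D = -0.962427+0.000000i
d^1_{1,0}: single k=0 term ⇒ -0.192008;  D = -0.187232+0.042557i
Y_1^{m'}(θ=0.7483,φ=2.217) and Σ D·Y over m':
  (+0.1872+0.0426i)·(-0.1416-0.1877i)  (-0.9624+0.0000i)·(+0.3581+0.0000i)  (-0.1872+0.0426i)·(+0.1416-0.1877i)
Y_1^0(R⁻¹ n̂) = -0.381649+0.000000i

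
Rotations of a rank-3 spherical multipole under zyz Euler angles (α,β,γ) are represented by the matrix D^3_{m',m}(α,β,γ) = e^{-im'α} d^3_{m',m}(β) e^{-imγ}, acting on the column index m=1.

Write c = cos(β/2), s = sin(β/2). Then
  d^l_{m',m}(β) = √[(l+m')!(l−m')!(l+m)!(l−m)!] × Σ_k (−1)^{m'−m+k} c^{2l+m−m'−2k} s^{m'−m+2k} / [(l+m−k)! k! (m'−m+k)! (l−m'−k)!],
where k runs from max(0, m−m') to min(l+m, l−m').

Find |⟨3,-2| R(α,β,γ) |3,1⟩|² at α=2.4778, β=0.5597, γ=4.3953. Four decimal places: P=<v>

P=0.0129

First d^3_{-2,1}(β=0.5597), then the phase factors e^{-i(-2)α} and e^{-i(1)γ}:
c=cos(0.559700/2)=0.961097, s=sin(0.559700/2)=0.276211; N=√[1·120·24·2]=75.894664
k∈{3,4} keeps every argument non-negative
  k=3: (−1)^0·75.8947/(12)·0.9611^3·0.2762^3 = +0.118320
  k=4: (−1)^1·75.8947/(24)·0.9611^1·0.2762^5 = -0.004886
d^3_{-2,1}(0.5597) = +0.118320 -0.004886 = +0.113433
|D^3_{-2,1}|² = |d^3_{-2,1}(β)|² = (+0.113433)² = 0.012867 (the z-rotation phases have unit modulus)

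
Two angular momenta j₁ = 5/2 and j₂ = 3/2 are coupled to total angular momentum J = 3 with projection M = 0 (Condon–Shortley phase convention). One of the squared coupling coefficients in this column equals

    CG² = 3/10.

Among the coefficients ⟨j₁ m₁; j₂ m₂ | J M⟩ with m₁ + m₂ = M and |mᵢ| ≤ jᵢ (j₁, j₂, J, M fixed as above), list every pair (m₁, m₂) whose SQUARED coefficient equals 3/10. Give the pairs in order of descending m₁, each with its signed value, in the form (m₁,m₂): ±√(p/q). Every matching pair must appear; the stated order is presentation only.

Admissible pairs with m₁+m₂ = M = 0: (-3/2,3/2), (-1/2,1/2), (1/2,-1/2), (3/2,-3/2)
  (m₁,m₂)=(3/2,-3/2): CG² = 3/10, CG = +√(3/10)   ← matches the target
  (m₁,m₂)=(1/2,-1/2): CG² = 1/5, CG = +√(1/5)
  (m₁,m₂)=(-1/2,1/2): CG² = 1/5, CG = −√(1/5)
  (m₁,m₂)=(-3/2,3/2): CG² = 3/10, CG = −√(3/10)   ← matches the target
Pairs with CG² = 3/10: (3/2,-3/2): +√(3/10); (-3/2,3/2): −√(3/10)

(3/2,-3/2): +√(3/10); (-3/2,3/2): −√(3/10)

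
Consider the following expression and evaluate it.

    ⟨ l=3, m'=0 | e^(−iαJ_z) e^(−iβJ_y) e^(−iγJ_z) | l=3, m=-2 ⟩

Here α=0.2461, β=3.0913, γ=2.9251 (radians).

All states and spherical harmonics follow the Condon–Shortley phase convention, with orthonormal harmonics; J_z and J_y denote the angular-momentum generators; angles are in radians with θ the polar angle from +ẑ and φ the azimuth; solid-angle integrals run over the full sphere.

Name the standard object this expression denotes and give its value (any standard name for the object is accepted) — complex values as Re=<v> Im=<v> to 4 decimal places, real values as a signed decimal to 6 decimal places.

Wigner D-matrix element, Re=-0.0031 Im=0.0015

This is a Wigner D-matrix element — the rotation-matrix element ⟨l m'| R(α,β,γ) |l m⟩ in the angular-momentum basis.
First d^3_{0,-2}(β=3.0913), then the phase factors e^{-i(0)α} and e^{-i(-2)γ}:
c=cos(3.091300/2)=0.025144, s=sin(3.091300/2)=0.999684; N=√[6·6·1·120]=65.726707
k: max(0,(-2)−(0))=0 … min(3+(-2),3−(0))=1
  k=0: (−1)^2·65.7267/(12)·0.0251^4·0.9997^2 = +0.000002
  k=1: (−1)^3·65.7267/(12)·0.0251^2·0.9997^4 = -0.003458
d^3_{0,-2}(3.0913) = +0.000002 -0.003458 = -0.003456
D = (+1.000000+0.000000i)·(-0.003456)·(+0.907717-0.419582i) = -0.003137+0.001450i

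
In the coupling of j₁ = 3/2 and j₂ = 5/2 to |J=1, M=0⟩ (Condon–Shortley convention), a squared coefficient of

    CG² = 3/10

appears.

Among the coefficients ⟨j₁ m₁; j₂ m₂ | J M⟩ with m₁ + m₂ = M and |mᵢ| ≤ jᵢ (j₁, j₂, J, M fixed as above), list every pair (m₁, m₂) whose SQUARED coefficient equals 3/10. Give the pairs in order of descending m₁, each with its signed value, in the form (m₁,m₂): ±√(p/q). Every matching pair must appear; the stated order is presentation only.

(1/2,-1/2): −√(3/10); (-1/2,1/2): +√(3/10)

Admissible pairs with m₁+m₂ = M = 0: (-3/2,3/2), (-1/2,1/2), (1/2,-1/2), (3/2,-3/2)
  (m₁,m₂)=(3/2,-3/2): CG² = 1/5, CG = +√(1/5)
  (m₁,m₂)=(1/2,-1/2): CG² = 3/10, CG = −√(3/10)   ← matches the target
  (m₁,m₂)=(-1/2,1/2): CG² = 3/10, CG = +√(3/10)   ← matches the target
  (m₁,m₂)=(-3/2,3/2): CG² = 1/5, CG = −√(1/5)
Pairs with CG² = 3/10: (1/2,-1/2): −√(3/10); (-1/2,1/2): +√(3/10)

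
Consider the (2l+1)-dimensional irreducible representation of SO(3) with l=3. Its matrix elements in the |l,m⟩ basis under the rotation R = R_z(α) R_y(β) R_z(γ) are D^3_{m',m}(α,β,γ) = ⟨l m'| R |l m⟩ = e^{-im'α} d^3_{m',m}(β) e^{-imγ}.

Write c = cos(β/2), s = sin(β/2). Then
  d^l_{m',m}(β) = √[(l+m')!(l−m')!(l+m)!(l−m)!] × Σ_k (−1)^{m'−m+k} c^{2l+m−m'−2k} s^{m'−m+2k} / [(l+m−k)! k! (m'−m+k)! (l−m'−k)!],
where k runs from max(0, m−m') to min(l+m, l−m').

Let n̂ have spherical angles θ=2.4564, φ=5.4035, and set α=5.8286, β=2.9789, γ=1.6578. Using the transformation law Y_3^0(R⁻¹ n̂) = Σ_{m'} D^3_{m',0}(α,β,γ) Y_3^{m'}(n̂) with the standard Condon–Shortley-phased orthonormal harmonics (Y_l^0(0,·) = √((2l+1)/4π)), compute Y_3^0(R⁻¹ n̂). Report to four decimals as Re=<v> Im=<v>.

Re=0.2163 Im=0.0000

Need the full column D^3_{m',0} for m'=−3..3 at α=5.8286, β=2.9789, γ=1.6578.
cos(β/2)=0.081257, sin(β/2)=0.996693
d^3_{-3,0}: single k=3 term ⇒ +0.002376;  D = +0.000488-0.002325i
d^3_{-2,0}: k∈[2..3] ⇒ +0.000237 -0.035688 = -0.035451;  D = -0.021781+0.027971i
d^3_{-1,0}: k∈[1..3] ⇒ +0.000012 -0.005520 +0.276858 = +0.271350;  D = +0.243792-0.119147i
d^3_{0,0}: k∈[0..3] ⇒ +0.000000 -0.000390 +0.058642 -0.980323 = -0.922070;  D = -0.922070+0.000000i
d^3_{1,0}: k∈[0..2] ⇒ -0.000012 +0.005520 -0.276858 = -0.271350;  D = -0.243792-0.119147i
d^3_{2,0}: k∈[0..1] ⇒ +0.000237 -0.035688 = -0.035451;  D = -0.021781-0.027971i
d^3_{3,0}: single k=0 term ⇒ -0.002376;  D = -0.000488-0.002325i
Y_3^{m'}(θ=2.4564,φ=5.4035) and Σ D·Y over m':
  (+0.0005-0.0023i)·(-0.0927+0.0509i)  (-0.0218+0.0280i)·(+0.0594-0.3113i)  (+0.2438-0.1191i)·(+0.2604+0.3148i)  (-0.9221+0.0000i)·(+0.0007+0.0000i)  (-0.2438-0.1191i)·(-0.2604+0.3148i)  (-0.0218-0.0280i)·(+0.0594+0.3113i)  (-0.0005-0.0023i)·(+0.0927+0.0509i)
Y_3^0(R⁻¹ n̂) = +0.216343+0.000000i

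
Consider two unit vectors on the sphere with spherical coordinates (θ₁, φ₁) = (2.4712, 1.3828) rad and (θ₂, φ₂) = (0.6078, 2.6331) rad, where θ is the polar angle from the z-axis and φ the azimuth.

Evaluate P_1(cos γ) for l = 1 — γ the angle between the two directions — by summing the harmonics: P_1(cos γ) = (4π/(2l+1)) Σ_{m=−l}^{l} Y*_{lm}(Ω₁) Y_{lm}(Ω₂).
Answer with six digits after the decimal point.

-0.531469

Summing Y*_{l m}(θ₁,φ₁)·Y_{l m}(θ₂,φ₂) over m ∈ [−1, 1]; prefactor 4π/(2·1+1) = 4.188790:
  term(m=-1) = 0.01334 - 0.04019j   from Y*(Ω₁)=0.04012 + 0.21087j, Y(Ω₂)=-0.17234 - 0.09606j
  term(m=+0) = -0.15356 + 0.00000j   from Y*(Ω₁)=-0.38286 + 0.00000j, Y(Ω₂)=0.40110 + 0.00000j
  term(m=+1) = 0.01334 + 0.04019j   from Y*(Ω₁)=-0.04012 + 0.21087j, Y(Ω₂)=0.17234 - 0.09606j
Total Σ_m = -0.12688 + 0.00000j. Multiply by 4.188790: -0.53147 + 0.00000j. P_1(cos γ) = -0.531469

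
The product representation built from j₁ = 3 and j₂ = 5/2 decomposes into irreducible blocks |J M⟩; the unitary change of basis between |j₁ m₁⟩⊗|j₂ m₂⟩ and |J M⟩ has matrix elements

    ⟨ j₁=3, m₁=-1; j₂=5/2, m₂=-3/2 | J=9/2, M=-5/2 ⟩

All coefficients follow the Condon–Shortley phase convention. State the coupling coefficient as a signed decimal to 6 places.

+√(10/99) ≈ +0.317821

triangle: 1!×5!×4!/11! = 2880/39916800
(j±m)!: 2!×4!×1!×4!×2!×7! = 11612160
prefactor² = (2J+1)×Δ×N² = 92160/11
  k=0: +1/(0!×1!×4!×1!×1!×3!) = 1/144
  k=1: −1/(1!×0!×3!×0!×2!×4!) = -1/288
Σ = 1/288  ⇒  CG² = 92160/11×(1/288)² = 10/99
CG = +√(10/99) = +0.317821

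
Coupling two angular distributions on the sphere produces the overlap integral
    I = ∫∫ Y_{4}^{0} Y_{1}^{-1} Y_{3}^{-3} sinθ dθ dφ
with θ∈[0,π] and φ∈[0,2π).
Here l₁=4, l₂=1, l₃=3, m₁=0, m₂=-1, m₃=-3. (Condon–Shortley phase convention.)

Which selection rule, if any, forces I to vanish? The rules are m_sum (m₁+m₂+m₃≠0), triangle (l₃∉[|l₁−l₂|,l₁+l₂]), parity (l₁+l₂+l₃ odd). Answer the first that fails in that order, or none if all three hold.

m_sum

Σmᵢ = -4  ✗
l₃∈[|l₁−l₂|,l₁+l₂]=[3,5], have l₃=3
Σlᵢ = 8 ⇒ even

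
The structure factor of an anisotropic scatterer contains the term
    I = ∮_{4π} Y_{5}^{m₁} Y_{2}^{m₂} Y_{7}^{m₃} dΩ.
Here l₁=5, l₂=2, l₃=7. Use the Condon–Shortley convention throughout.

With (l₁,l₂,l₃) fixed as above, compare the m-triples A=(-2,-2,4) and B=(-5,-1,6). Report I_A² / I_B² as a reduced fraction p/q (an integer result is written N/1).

Same 5,2,7: normalisation and zero-m 3j drop out of the ratio.
A: Δ: 0! 10! 4! / 15! → 1/15015; sum: t=0:+1/725760 = 1/725760; 3j²(5 2 7; -2 -2 4) = Δ·Π!·Σ² = 2/91  (sign -1)
B: Δ: 0! 10! 4! / 15! → 1/15015; sum: t=0:+1/21772800 = 1/21772800; 3j²(5 2 7; -5 -1 6) = Δ·Π!·Σ² = 2/105  (sign -1)
I_A²/I_B² = (2/91)/(2/105) = 15/13

15/13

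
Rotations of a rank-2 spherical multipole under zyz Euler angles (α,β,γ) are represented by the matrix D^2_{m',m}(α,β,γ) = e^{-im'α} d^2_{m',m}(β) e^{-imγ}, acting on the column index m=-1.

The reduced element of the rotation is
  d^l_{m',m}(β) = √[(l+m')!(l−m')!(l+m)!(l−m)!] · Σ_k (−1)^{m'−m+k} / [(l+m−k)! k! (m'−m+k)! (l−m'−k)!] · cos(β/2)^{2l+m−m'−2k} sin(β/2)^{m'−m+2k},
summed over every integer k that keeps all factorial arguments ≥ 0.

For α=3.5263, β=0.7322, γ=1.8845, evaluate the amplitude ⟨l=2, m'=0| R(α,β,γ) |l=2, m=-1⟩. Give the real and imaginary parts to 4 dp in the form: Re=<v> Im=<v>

Split into d^2_{0,-1}(β=0.7322) × two z-phases.
c=cos(0.732200/2)=0.933731, s=sin(0.732200/2)=0.357977; N=√[2·2·1·6]=4.898979
k∈{0,1} keeps every argument non-negative
  k=0: (−1)^1·4.8990/(2)·0.9337^3·0.3580^1 = -0.713830
  k=1: (−1)^2·4.8990/(2)·0.9337^1·0.3580^3 = +0.104921
d^2_{0,-1}(0.7322) = -0.713830 +0.104921 = -0.608910
Phases: e^{-i·(0)·3.5263}=+1.000000+0.000000i, e^{-i·(-1)·1.8845}=-0.308584+0.951197i ⇒ D=+0.187900-0.579193i

Re=0.1879 Im=-0.5792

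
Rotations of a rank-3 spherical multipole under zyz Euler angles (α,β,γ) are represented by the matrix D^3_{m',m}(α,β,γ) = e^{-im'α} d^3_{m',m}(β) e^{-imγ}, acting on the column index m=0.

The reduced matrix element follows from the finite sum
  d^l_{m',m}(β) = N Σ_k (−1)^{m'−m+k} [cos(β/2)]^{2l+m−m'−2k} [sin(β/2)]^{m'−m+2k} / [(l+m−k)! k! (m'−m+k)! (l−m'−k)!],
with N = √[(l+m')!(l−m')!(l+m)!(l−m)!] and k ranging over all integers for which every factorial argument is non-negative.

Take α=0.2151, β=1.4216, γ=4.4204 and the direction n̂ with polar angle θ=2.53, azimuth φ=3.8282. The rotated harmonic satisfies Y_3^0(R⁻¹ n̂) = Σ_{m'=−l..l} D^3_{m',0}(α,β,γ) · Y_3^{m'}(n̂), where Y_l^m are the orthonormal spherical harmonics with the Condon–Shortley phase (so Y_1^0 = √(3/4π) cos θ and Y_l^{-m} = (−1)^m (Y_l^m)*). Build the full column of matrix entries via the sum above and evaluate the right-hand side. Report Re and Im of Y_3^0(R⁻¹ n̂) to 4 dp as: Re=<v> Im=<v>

Need the full column D^3_{m',0} for m'=−3..3 at α=0.2151, β=1.4216, γ=4.4204.
cos(β/2)=0.757840, sin(β/2)=0.652440
d^3_{-3,0}: single k=3 term ⇒ +0.540593;  D = +0.431890+0.325133i
d^3_{-2,0}: k∈[2..3] ⇒ +0.769046 -0.570005 = +0.199041;  D = +0.180905+0.083011i
d^3_{-1,0}: k∈[1..3] ⇒ +0.564962 -1.256224 +0.310364 = -0.380897;  D = -0.372119-0.081301i
d^3_{0,0}: k∈[0..3] ⇒ +0.189437 -1.263672 +0.936614 -0.077134 = -0.214755;  D = -0.214755+0.000000i
d^3_{1,0}: k∈[0..2] ⇒ -0.564962 +1.256224 -0.310364 = +0.380897;  D = +0.372119-0.081301i
d^3_{2,0}: k∈[0..1] ⇒ +0.769046 -0.570005 = +0.199041;  D = +0.180905-0.083011i
d^3_{3,0}: single k=0 term ⇒ -0.540593;  D = -0.431890+0.325133i
Y_3^{m'}(θ=2.53,φ=3.8282) and Σ D·Y over m':
  (+0.4319+0.3251i)·(+0.0371+0.0697i)  (+0.1809+0.0830i)·(-0.0541+0.2705i)  (-0.3721-0.0813i)·(-0.3375+0.2766i)  (-0.2148+0.0000i)·(-0.1074+0.0000i)  (+0.3721-0.0813i)·(+0.3375+0.2766i)  (+0.1809-0.0830i)·(-0.0541-0.2705i)  (-0.4319+0.3251i)·(-0.0371+0.0697i)
Y_3^0(R⁻¹ n̂) = +0.241437+0.000000i

Re=0.2414 Im=0.0000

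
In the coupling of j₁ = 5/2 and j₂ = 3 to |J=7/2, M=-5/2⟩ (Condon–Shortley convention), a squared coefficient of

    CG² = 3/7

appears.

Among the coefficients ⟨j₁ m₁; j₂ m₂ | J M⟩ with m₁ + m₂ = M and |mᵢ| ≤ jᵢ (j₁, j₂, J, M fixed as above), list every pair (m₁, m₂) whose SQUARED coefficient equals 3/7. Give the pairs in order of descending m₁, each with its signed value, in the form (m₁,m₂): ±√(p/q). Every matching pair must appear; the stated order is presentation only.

(1/2,-3): +√(3/7)

Admissible pairs with m₁+m₂ = M = -5/2: (-5/2,0), (-3/2,-1), (-1/2,-2), (1/2,-3)
  (m₁,m₂)=(1/2,-3): CG² = 3/7, CG = +√(3/7)   ← matches the target
  (m₁,m₂)=(-1/2,-2): CG² = 2/63, CG = −√(2/63)
  (m₁,m₂)=(-3/2,-1): CG² = 10/63, CG = −√(10/63)
  (m₁,m₂)=(-5/2,0): CG² = 8/21, CG = +√(8/21)
Pairs with CG² = 3/7: (1/2,-3): +√(3/7)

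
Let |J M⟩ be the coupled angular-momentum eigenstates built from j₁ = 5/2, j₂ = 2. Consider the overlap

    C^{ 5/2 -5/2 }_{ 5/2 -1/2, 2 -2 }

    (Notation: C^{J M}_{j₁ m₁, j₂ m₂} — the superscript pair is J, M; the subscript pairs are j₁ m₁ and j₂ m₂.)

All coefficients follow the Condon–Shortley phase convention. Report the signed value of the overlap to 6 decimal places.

+0.462910

triangle: 2!*3!*2!/8! = 24/40320
(j±m)!: 2!*3!*0!*4!*0!*5! = 34560
prefactor² = (2J+1)*Δ*N² = 864/7
  k=0: +1/(0!*2!*3!*0!*0!*2!) = 1/24
Σ = 1/24  ⇒  CG² = 864/7*(1/24)² = 3/14
CG = +√(3/14) = +0.462910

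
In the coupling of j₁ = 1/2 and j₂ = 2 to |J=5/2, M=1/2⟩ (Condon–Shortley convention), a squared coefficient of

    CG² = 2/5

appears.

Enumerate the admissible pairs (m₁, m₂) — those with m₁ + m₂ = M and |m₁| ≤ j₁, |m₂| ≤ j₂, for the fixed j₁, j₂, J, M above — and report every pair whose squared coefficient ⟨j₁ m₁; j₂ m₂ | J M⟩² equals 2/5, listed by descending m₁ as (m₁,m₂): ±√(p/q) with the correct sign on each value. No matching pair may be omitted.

(-1/2,1): +√(2/5)

Admissible pairs with m₁+m₂ = M = 1/2: (-1/2,1), (1/2,0)
  (m₁,m₂)=(1/2,0): CG² = 3/5, CG = +√(3/5)
  (m₁,m₂)=(-1/2,1): CG² = 2/5, CG = +√(2/5)   ← matches the target
Pairs with CG² = 2/5: (-1/2,1): +√(2/5)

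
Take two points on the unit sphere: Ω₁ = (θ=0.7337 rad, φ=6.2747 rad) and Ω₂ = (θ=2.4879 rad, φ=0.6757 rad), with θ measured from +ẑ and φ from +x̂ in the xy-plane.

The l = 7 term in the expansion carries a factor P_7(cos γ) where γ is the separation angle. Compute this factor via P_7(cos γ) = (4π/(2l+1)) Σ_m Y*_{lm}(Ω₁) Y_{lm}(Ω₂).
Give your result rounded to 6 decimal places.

0.258139

Summing Y*_{l m}(θ₁,φ₁)·Y_{l m}(θ₂,φ₂) over m ∈ [−7, 7]; prefactor 4π/(2·7+1) = 0.837758:
  [-7]  conj(Y_{7,-7})(Ω₁) = (0.030133, -0.001792) ; Y_{7,-7}(Ω₂) = (0.000269, 0.015377) ; Δ = (0.000036, 0.000463)
  [-6]  conj(Y_{7,-6})(Ω₁) = (0.125112, -0.006375) ; Y_{7,-6}(Ω₂) = (0.045949, -0.059426) ; Δ = (0.005370, -0.007728)
  [-5]  conj(Y_{7,-5})(Ω₁) = (0.304570, -0.012930) ; Y_{7,-5}(Ω₂) = (-0.213358, 0.051513) ; Δ = (-0.064316, 0.018448)
  [-4]  conj(Y_{7,-4})(Ω₁) = (0.456797, -0.015510) ; Y_{7,-4}(Ω₂) = (0.374504, 0.175757) ; Δ = (0.173798, 0.074477)
  [-3]  conj(Y_{7,-3})(Ω₁) = (0.335544, -0.008543) ; Y_{7,-3}(Ω₂) = (-0.199508, -0.406452) ; Δ = (-0.070416, -0.134678)
  [-2]  conj(Y_{7,-2})(Ω₁) = (-0.112850, 0.001915) ; Y_{7,-2}(Ω₂) = (-0.024691, 0.110727) ; Δ = (0.002574, -0.012543)
  [-1]  conj(Y_{7,-1})(Ω₁) = (-0.391110, 0.003319) ; Y_{7,-1}(Ω₂) = (-0.277052, 0.222078) ; Δ = (0.107621, -0.087776)
  [+0]  conj(Y_{7,0})(Ω₁) = (-0.005108, -0.000000) ; Y_{7,0}(Ω₂) = (0.235282, 0.000000) ; Δ = (-0.001202, -0.000000)
  [+1]  conj(Y_{7,1})(Ω₁) = (0.391110, 0.003319) ; Y_{7,1}(Ω₂) = (0.277052, 0.222078) ; Δ = (0.107621, 0.087776)
  [+2]  conj(Y_{7,2})(Ω₁) = (-0.112850, -0.001915) ; Y_{7,2}(Ω₂) = (-0.024691, -0.110727) ; Δ = (0.002574, 0.012543)
  [+3]  conj(Y_{7,3})(Ω₁) = (-0.335544, -0.008543) ; Y_{7,3}(Ω₂) = (0.199508, -0.406452) ; Δ = (-0.070416, 0.134678)
  [+4]  conj(Y_{7,4})(Ω₁) = (0.456797, 0.015510) ; Y_{7,4}(Ω₂) = (0.374504, -0.175757) ; Δ = (0.173798, -0.074477)
  [+5]  conj(Y_{7,5})(Ω₁) = (-0.304570, -0.012930) ; Y_{7,5}(Ω₂) = (0.213358, 0.051513) ; Δ = (-0.064316, -0.018448)
  [+6]  conj(Y_{7,6})(Ω₁) = (0.125112, 0.006375) ; Y_{7,6}(Ω₂) = (0.045949, 0.059426) ; Δ = (0.005370, 0.007728)
  [+7]  conj(Y_{7,7})(Ω₁) = (-0.030133, -0.001792) ; Y_{7,7}(Ω₂) = (-0.000269, 0.015377) ; Δ = (0.000036, -0.000463)
Σ over m = (0.308131, 0.000000); ×(4π/15) → (0.258139, 0.000000). Real part: 0.258139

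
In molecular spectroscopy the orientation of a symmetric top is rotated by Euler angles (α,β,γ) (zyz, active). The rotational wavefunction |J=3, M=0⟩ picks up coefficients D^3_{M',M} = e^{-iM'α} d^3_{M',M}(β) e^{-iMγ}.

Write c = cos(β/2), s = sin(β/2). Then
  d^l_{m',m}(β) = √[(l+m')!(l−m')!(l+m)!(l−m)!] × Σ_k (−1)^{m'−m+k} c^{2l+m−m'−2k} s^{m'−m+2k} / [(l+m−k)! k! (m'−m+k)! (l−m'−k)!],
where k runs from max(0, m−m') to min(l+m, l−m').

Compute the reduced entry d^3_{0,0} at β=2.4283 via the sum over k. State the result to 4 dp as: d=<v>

d^3_{0,0}(β=2.4283) via the finite sum:
c=cos(2.428300/2)=0.349134, s=sin(2.428300/2)=0.937073; N=√[6·6·6·6]=36.000000
Admissible k: 0..3 (factorial args all ≥0)
  k=0: (−1)^0·36.0000/(36)·0.3491^6·0.9371^0 = +0.001811
  k=1: (−1)^1·36.0000/(4)·0.3491^4·0.9371^2 = -0.117424
  k=2: (−1)^2·36.0000/(4)·0.3491^2·0.9371^4 = +0.845901
  k=3: (−1)^3·36.0000/(36)·0.3491^0·0.9371^6 = -0.677081
d^3_{0,0}(2.4283) = +0.001811 -0.117424 +0.845901 -0.677081 = +0.053207

d=0.0532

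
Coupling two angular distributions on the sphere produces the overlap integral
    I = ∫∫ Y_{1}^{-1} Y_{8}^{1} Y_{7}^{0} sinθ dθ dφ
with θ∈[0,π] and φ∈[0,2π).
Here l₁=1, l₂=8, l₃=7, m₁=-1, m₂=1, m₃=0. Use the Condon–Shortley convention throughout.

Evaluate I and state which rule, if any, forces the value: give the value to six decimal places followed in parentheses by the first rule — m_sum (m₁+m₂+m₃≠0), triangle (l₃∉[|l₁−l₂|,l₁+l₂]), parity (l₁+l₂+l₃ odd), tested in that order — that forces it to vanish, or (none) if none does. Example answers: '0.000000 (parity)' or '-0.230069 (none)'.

-0.183585 (none)

Checks pass: Σm=0; 16 even; l₃=7∈[7,9].
(2·1+1)(2·8+1)(2·7+1) = 765
Δ: 2! 0! 14! / 17! → 1/2040
sum: t=1:−1/25401600 = -1/25401600
3j²(1 8 7; 0 0 0) = Δ·Π!·Σ² = 8/255  (sign +1)
sum: t=2:+1/50803200 = 1/50803200
3j²(1 8 7; -1 1 0) = Δ·Π!·Σ² = 3/170  (sign -1)
combine: 4πI² = 765·8/255·3/170 = 36/85
take √, sign -1: I = -0.18358486
No selection rule forces the value: the integral is nonzero (none).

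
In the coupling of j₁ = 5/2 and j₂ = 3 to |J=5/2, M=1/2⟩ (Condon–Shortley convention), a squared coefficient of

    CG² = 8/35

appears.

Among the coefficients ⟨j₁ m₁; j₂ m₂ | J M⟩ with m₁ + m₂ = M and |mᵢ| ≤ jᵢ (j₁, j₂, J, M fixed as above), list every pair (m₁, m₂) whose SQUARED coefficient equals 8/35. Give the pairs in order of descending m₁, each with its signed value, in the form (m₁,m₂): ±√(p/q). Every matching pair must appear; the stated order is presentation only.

Admissible pairs with m₁+m₂ = M = 1/2: (-5/2,3), (-3/2,2), (-1/2,1), (1/2,0), (3/2,-1), (5/2,-2)
  (m₁,m₂)=(5/2,-2): CG² = 5/14, CG = +√(5/14)
  (m₁,m₂)=(3/2,-1): CG² = 1/35, CG = −√(1/35)
  (m₁,m₂)=(1/2,0): CG² = 8/105, CG = −√(8/105)
  (m₁,m₂)=(-1/2,1): CG² = 8/35, CG = +√(8/35)   ← matches the target
  (m₁,m₂)=(-3/2,2): CG² = 1/14, CG = −√(1/14)
  (m₁,m₂)=(-5/2,3): CG² = 5/21, CG = −√(5/21)
Pairs with CG² = 8/35: (-1/2,1): +√(8/35)

(-1/2,1): +√(8/35)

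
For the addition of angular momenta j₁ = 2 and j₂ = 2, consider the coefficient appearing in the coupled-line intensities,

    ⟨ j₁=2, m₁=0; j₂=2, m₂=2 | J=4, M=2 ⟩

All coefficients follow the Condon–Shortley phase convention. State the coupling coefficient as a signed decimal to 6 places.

+√(3/14) = +0.462910

j₁+j₂−J=0  J+j₁−j₂=4  J−j₁+j₂=4  j₁+j₂+J+1=9
(j₁±m₁, j₂±m₂, J±M) = (2,2,4,0,6,2)
P² = 13824/7
sum k=0..0:
  [0] +1/96 = 1/96
S = 1/96
C² = P²·S² = 3/14 ; C = +0.462910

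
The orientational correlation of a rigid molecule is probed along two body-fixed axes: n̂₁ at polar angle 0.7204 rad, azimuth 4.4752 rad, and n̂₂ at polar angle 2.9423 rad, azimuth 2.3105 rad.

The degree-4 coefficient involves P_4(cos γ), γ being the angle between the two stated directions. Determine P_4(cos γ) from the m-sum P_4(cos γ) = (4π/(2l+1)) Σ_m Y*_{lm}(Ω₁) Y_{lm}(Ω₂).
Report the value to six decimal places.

-0.202882

Summing Y*_{l m}(θ₁,φ₁)·Y_{l m}(θ₂,φ₂) over m ∈ [−4, 4]; prefactor 4π/(2·4+1) = 1.396263:
  m=-4: (+0.048835-0.068111i) × (-0.000668-0.000124i) = -0.000041+0.000039i  (running Σ = -0.000041+0.000039i)
  m=-3: (+0.176352+0.204524i) × (-0.007589+0.005749i) = -0.002514-0.000538i  (running Σ = -0.002555-0.000499i)
  m=-2: (-0.382517+0.196417i) × (-0.006851+0.074758i) = -0.012063-0.029942i  (running Σ = -0.014618-0.030441i)
  m=-1: (-0.052561-0.217427i) × (+0.230556+0.252651i) = +0.042815-0.063409i  (running Σ = +0.028197-0.093849i)
  m=0: (-0.293966-0.000000i) × (+0.686124+0.000000i) = -0.201697-0.000000i  (running Σ = -0.173500-0.093849i)
  m=1: (+0.052561-0.217427i) × (-0.230556+0.252651i) = +0.042815+0.063409i  (running Σ = -0.130685-0.030441i)
  m=2: (-0.382517-0.196417i) × (-0.006851-0.074758i) = -0.012063+0.029942i  (running Σ = -0.142748-0.000499i)
  m=3: (-0.176352+0.204524i) × (+0.007589+0.005749i) = -0.002514+0.000538i  (running Σ = -0.145262+0.000039i)
  m=4: (+0.048835+0.068111i) × (-0.000668+0.000124i) = -0.000041-0.000039i  (running Σ = -0.145303-0.000000i)
Total Σ_m = -0.145303-0.000000i. Multiply by 1.396263: -0.202882-0.000000i. P_4(cos γ) = -0.202882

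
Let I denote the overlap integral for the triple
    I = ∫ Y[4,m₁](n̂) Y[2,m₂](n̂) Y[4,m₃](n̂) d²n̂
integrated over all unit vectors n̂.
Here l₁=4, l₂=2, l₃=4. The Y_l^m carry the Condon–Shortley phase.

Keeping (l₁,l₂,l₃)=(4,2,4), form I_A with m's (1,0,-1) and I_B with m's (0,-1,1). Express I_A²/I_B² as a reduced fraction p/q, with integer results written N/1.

l's match ⇒ only the (l;m) 3-j factors differ between A and B.
A: triangle coeff Δ(4,2,4) = 1/13860; Σ_t [0,2]: t=0:+1/144 t=1:−1/48 t=2:+1/480 = -17/1440; (3j)²=289/13860 [(4 2 4; 1 0 -1)], sign=+1
B: triangle coeff Δ(4,2,4) = 1/13860; Σ_t [0,1]: t=0:+1/96 t=1:−1/72 = -1/288; (3j)²=1/462 [(4 2 4; 0 -1 1)], sign=+1
I_A²/I_B² = (289/13860)/(1/462) = 289/30

289/30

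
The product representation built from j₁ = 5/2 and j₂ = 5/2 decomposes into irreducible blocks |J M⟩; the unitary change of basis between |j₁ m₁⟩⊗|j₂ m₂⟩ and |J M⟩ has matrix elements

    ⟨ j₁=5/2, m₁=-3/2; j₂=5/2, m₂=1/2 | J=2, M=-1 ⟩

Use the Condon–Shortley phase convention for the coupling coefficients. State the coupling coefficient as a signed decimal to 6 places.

+0.377964

j₁+j₂−J=3  J+j₁−j₂=2  J−j₁+j₂=2  j₁+j₂+J+1=8
(j₁±m₁, j₂±m₂, J±M) = (1,4,3,2,1,3)
P² = 36/7
sum k=2..3:
  [2] +1/4 = 1/4
  [3] −1/12 = -1/12
S = 1/6
C² = P²·S² = 1/7 ; C = +0.377964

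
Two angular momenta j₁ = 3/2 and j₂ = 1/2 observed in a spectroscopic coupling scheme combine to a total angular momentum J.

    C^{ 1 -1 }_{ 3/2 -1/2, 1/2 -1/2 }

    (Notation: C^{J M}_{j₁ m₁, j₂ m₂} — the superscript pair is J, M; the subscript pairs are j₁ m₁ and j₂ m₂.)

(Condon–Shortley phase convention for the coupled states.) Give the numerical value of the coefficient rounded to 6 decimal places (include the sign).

j₁+j₂−J=1  J+j₁−j₂=2  J−j₁+j₂=0  j₁+j₂+J+1=4
(j₁±m₁, j₂±m₂, J±M) = (1,2,0,1,0,2)
P² = 1
sum k=0..0:
  [0] +1/2 = 1/2
S = 1/2
C² = P²·S² = 1/4 ; C = +0.500000

+√(1/4) ≈ +0.500000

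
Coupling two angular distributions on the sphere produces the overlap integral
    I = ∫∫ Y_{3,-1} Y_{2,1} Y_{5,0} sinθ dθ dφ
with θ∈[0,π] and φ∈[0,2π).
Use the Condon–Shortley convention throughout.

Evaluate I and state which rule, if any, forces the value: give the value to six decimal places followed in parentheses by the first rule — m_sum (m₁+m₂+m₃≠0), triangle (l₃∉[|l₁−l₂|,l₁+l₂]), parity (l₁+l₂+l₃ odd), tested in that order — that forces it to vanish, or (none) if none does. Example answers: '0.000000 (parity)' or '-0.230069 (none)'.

Checks pass: Σm=0; 10 even; l₃=5∈[1,5].
(2·3+1)(2·2+1)(2·5+1) = 385
Δ: 0! 6! 4! / 11! → 1/2310
sum: t=0:+1/144 = 1/144
3j²(3 2 5; 0 0 0) = Δ·Π!·Σ² = 10/231  (sign -1)
sum: t=0:+1/288 = 1/288
3j²(3 2 5; -1 1 0) = Δ·Π!·Σ² = 5/231  (sign -1)
combine: 4πI² = 385·10/231·5/231 = 250/693
take √, sign +1: I = 0.16943318
No selection rule forces the value: the integral is nonzero (none).

0.169433 (none)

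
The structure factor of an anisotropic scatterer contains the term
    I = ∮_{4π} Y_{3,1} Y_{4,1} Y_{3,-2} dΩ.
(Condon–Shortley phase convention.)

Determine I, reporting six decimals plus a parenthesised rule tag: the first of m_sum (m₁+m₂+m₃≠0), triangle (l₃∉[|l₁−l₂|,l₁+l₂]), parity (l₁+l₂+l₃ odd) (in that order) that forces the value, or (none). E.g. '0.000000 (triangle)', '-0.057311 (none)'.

0.145070 (none)

m-sum 0 ✓  L=10 even ✓  1≤3≤7 ✓
Π(2lᵢ+1) = 7×9×7 = 441
triangle coeff Δ(3,4,3) = 1/34650
Σ_t [1,3]: t=1:−1/72 t=2:+1/16 t=3:−1/72 = 5/144
(3j)²=2/77 [(3 4 3; 0 0 0)], sign=-1
Σ_t [1,2]: t=1:−1/144 t=2:+1/48 = 1/72
(3j)²=16/693 [(3 4 3; 1 1 -2)], sign=-1
⇒ 4πI² = 32/121
I = (+1)√(32/121/(4π)) = 0.14506992
No selection rule forces the value: the integral is nonzero (none).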